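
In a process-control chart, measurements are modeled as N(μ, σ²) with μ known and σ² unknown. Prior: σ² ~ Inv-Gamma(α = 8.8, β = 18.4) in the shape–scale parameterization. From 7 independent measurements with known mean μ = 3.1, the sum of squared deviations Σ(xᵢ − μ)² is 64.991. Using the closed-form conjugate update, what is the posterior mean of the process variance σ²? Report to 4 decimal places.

With known mean μ and an Inverse-Gamma(α, β) prior on σ², the Normal likelihood is conjugate: posterior is Inv-Gamma(α + n/2, β + Σ(xᵢ−μ)²/2).
Posterior: Inv-Gamma(8.8 + 7/2, 18.4 + 64.991/2) = Inv-Gamma(12.30, 50.8955).
E[σ²|data] = β/(α−1) = 50.8955/11.30 = 4.5040.

4.5040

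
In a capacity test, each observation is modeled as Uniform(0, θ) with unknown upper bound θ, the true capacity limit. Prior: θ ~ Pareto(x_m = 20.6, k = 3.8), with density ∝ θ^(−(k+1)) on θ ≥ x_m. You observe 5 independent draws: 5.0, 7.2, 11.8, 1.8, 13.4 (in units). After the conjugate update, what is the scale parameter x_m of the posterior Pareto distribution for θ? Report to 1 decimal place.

20.6

A Pareto(scale x_m, shape k) prior on the upper bound θ of Uniform(0, θ) is conjugate: posterior is Pareto(max(x_m, max xᵢ), k + n).
Sample maximum = 13.4; prior scale x_m = 20.6 → posterior scale = max = 20.6.
Posterior shape = 3.8 + 5 = 8.8.
Posterior scale x_m = 20.6.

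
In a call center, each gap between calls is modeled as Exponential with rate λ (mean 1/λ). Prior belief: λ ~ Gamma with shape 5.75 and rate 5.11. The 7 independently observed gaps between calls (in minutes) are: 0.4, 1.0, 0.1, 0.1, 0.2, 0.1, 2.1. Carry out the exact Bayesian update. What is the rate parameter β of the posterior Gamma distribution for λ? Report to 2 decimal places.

9.11

With a Gamma(shape α, rate β) prior on the exponential rate λ, the posterior after n observations with total T = Σxᵢ is Gamma(α+n, β+T).
Sum of observations T = 4.0 minutes; n = 7.
Posterior: Gamma(5.75+7, 5.11+4.0) = Gamma(12.75, 9.11).
Posterior β = 9.11.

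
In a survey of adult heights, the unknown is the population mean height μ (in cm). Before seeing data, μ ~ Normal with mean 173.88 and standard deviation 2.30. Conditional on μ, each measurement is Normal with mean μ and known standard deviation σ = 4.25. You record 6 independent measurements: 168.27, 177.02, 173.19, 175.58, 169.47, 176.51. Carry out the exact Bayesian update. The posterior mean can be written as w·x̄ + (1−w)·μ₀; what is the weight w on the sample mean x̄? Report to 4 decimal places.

0.6373

For Normal data with known variance σ², a Normal(μ₀, σ₀²) prior on μ is conjugate. Posterior precision = 1/σ₀² + n/σ²; posterior mean is the precision-weighted average of μ₀ and x̄.
σ₀² = 2.30² = 5.29, σ² = 4.25² = 18.0625. Prior precision 1/σ₀² = 1/5.29; data precision n/σ² = 6/18.0625.
w = (n/σ²)/(1/σ₀² + n/σ²) = n·σ₀²/(σ² + n·σ₀²) = 6·5.29/(18.0625 + 6·5.29) = 31.74/49.8025 = 0.6373.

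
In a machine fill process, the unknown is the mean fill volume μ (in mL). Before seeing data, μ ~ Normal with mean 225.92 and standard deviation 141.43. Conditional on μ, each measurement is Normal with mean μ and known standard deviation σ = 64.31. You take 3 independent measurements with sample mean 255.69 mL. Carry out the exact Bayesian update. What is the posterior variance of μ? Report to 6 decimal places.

For Normal data with known variance σ², a Normal(μ₀, σ₀²) prior on μ is conjugate. Posterior precision = 1/σ₀² + n/σ²; posterior mean is the precision-weighted average of μ₀ and x̄.
σ₀² = 141.43² = 20002.4449, σ² = 64.31² = 4135.7761; σ² + n·σ₀² = 4135.7761 + 3·20002.4449 = 64143.1108.
Posterior precision = 1/σ₀² + n/σ² = 1/20002.4449 + 3/4135.7761 = (σ² + n·σ₀²)/(σ₀²σ²) = 64143.1108/(20002.4449·4135.7761); posterior variance σₙ² = σ₀²σ²/(σ² + n·σ₀²) = 20002.4449·4135.7761/64143.1108 = 1289.704109.

1289.704109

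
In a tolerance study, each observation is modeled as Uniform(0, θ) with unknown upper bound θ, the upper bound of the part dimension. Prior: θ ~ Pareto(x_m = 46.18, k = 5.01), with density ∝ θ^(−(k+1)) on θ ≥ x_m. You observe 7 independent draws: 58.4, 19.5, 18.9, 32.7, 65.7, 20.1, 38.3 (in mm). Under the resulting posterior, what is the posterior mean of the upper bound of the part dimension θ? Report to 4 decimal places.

71.6673

A Pareto(scale x_m, shape k) prior on the upper bound θ of Uniform(0, θ) is conjugate: posterior is Pareto(max(x_m, max xᵢ), k + n).
Sample maximum = 65.7; prior scale x_m = 46.18 → posterior scale = max = 65.70.
Posterior shape = 5.01 + 7 = 12.01.
E[θ|data] = k·x_m/(k−1) = 12.01·65.70/11.01 = 71.6673.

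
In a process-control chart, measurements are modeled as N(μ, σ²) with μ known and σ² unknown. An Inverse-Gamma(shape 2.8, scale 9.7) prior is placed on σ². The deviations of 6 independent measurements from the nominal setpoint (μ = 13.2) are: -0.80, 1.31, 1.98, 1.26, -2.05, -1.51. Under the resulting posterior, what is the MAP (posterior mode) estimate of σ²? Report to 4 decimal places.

2.4814

With known mean μ and an Inverse-Gamma(α, β) prior on σ², the Normal likelihood is conjugate: posterior is Inv-Gamma(α + n/2, β + Σ(xᵢ−μ)²/2).
Σ(xᵢ−μ)² = (-0.80)² + (1.31)² + (1.98)² + (1.26)² + (-2.05)² + (-1.51)² = 14.3467.
Posterior: Inv-Gamma(2.8 + 6/2, 9.7 + 14.3467/2) = Inv-Gamma(5.80, 16.87335).
Mode = β/(α+1) = 16.87335/6.80 = 2.4814.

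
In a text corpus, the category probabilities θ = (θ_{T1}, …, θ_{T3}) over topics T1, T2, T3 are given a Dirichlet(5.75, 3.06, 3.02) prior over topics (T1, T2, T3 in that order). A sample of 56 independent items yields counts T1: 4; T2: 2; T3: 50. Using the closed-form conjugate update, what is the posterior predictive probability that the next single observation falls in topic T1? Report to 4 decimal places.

The Dirichlet prior is conjugate to the Multinomial likelihood: each posterior αⱼ = prior αⱼ + observed count nⱼ.
Posterior concentration: (9.75, 5.06, 53.02), total = 67.83.
P(next = T1 | data) = α_{T1}/Σα = 0.1437.

0.1437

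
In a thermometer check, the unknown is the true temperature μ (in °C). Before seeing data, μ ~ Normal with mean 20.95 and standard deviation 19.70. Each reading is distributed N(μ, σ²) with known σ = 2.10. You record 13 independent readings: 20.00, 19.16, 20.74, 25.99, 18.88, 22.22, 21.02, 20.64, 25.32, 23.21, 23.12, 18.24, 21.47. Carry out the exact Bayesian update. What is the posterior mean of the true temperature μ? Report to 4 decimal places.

For Normal data with known variance σ², a Normal(μ₀, σ₀²) prior on μ is conjugate. Posterior precision = 1/σ₀² + n/σ²; posterior mean is the precision-weighted average of μ₀ and x̄.
Σxᵢ = 20.00 + 19.16 + 20.74 + 25.99 + 18.88 + 22.22 + 21.02 + 20.64 + 25.32 + 23.21 + 23.12 + 18.24 + 21.47 = 280.01, so n·x̄ = 280.01.
σ₀² = 19.70² = 388.09, σ² = 2.10² = 4.41; σ² + n·σ₀² = 4.41 + 13·388.09 = 5049.58.
Posterior mean = (μ₀/σ₀² + n·x̄/σ²)/(1/σ₀² + n/σ²) = (σ²·μ₀ + σ₀²·n·x̄)/(σ² + n·σ₀²) = (4.41·20.95 + 388.09·280.01)/5049.58 = 108761.4704/5049.58 = 21.5387.

21.5387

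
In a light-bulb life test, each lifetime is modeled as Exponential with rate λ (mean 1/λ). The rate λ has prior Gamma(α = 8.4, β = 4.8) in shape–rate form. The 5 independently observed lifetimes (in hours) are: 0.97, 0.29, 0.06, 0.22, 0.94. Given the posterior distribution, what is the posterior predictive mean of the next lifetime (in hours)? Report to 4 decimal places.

0.5871

With a Gamma(shape α, rate β) prior on the exponential rate λ, the posterior after n observations with total T = Σxᵢ is Gamma(α+n, β+T).
Sum of observations T = 2.48 hours; n = 5.
Posterior: Gamma(8.4+5, 4.8+2.48) = Gamma(13.4, 7.28).
The predictive distribution for the next observation is Lomax; its mean is β/(α−1) = 7.28/12.4 = 0.5871.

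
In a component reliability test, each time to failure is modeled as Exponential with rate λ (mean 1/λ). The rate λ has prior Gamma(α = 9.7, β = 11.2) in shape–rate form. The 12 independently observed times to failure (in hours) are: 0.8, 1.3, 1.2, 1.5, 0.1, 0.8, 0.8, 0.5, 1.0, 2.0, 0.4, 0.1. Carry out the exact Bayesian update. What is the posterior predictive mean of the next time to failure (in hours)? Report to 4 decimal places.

1.0483

With a Gamma(shape α, rate β) prior on the exponential rate λ, the posterior after n observations with total T = Σxᵢ is Gamma(α+n, β+T).
Sum of observations T = 10.5 hours; n = 12.
Posterior: Gamma(9.7+12, 11.2+10.5) = Gamma(21.7, 21.7).
The predictive distribution for the next observation is Lomax; its mean is β/(α−1) = 21.7/20.7 = 1.0483.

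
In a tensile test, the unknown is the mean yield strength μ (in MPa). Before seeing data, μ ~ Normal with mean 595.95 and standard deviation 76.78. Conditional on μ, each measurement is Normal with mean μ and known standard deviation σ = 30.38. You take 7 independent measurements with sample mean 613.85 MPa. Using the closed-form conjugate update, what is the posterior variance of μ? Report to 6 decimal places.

For Normal data with known variance σ², a Normal(μ₀, σ₀²) prior on μ is conjugate. Posterior precision = 1/σ₀² + n/σ²; posterior mean is the precision-weighted average of μ₀ and x̄.
σ₀² = 76.78² = 5895.1684, σ² = 30.38² = 922.9444; σ² + n·σ₀² = 922.9444 + 7·5895.1684 = 42189.1232.
Posterior precision = 1/σ₀² + n/σ² = 1/5895.1684 + 7/922.9444 = (σ² + n·σ₀²)/(σ₀²σ²) = 42189.1232/(5895.1684·922.9444); posterior variance σₙ² = σ₀²σ²/(σ² + n·σ₀²) = 5895.1684·922.9444/42189.1232 = 128.964820.

128.964820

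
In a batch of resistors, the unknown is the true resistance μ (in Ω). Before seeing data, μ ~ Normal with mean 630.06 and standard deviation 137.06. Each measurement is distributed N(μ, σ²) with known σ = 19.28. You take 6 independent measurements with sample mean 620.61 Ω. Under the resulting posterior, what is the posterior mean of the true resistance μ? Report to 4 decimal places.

For Normal data with known variance σ², a Normal(μ₀, σ₀²) prior on μ is conjugate. Posterior precision = 1/σ₀² + n/σ²; posterior mean is the precision-weighted average of μ₀ and x̄.
n·x̄ = 6·620.61 = 3723.66.
σ₀² = 137.06² = 18785.4436, σ² = 19.28² = 371.7184; σ² + n·σ₀² = 371.7184 + 6·18785.4436 = 113084.38.
Posterior mean = (μ₀/σ₀² + n·x̄/σ²)/(1/σ₀² + n/σ²) = (σ²·μ₀ + σ₀²·n·x̄)/(σ² + n·σ₀²) = (371.7184·630.06 + 18785.4436·3723.66)/113084.38 = 70184809.81068/113084.38 = 620.6411.

620.6411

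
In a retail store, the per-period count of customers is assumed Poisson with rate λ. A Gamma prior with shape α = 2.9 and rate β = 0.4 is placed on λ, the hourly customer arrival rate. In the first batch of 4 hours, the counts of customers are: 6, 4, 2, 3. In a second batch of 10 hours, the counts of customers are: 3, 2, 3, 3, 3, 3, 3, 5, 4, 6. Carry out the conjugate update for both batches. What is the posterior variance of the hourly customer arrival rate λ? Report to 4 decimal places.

With a Gamma(shape α, rate β) prior, the Poisson likelihood is conjugate: the posterior is Gamma(α + ΣXᵢ, β + n).
Batch 1: sum of counts S = 15 over n = 4 hours.
After batch 1: Gamma(α+S, β+n) = Gamma(2.9+15, 0.4+4) = Gamma(17.9, 4.4).
Batch 2: sum of counts S = 35 over n = 10 hours.
After batch 2: Gamma(α+S, β+n) = Gamma(17.9+35, 4.4+10) = Gamma(52.9, 14.4).
Var = α/β² = 52.9/14.4² = 0.2551.

0.2551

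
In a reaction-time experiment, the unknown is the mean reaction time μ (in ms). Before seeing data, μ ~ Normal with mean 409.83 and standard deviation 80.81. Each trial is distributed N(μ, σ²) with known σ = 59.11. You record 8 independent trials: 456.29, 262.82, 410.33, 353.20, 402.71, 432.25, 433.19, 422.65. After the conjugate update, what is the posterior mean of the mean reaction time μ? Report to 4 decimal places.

For Normal data with known variance σ², a Normal(μ₀, σ₀²) prior on μ is conjugate. Posterior precision = 1/σ₀² + n/σ²; posterior mean is the precision-weighted average of μ₀ and x̄.
Σxᵢ = 456.29 + 262.82 + 410.33 + 353.20 + 402.71 + 432.25 + 433.19 + 422.65 = 3173.44, so n·x̄ = 3173.44.
σ₀² = 80.81² = 6530.2561, σ² = 59.11² = 3493.9921; σ² + n·σ₀² = 3493.9921 + 8·6530.2561 = 55736.0409.
Posterior mean = (μ₀/σ₀² + n·x̄/σ²)/(1/σ₀² + n/σ²) = (σ²·μ₀ + σ₀²·n·x̄)/(σ² + n·σ₀²) = (3493.9921·409.83 + 6530.2561·3173.44)/55736.0409 = 22155318.700327/55736.0409 = 397.5043.

397.5043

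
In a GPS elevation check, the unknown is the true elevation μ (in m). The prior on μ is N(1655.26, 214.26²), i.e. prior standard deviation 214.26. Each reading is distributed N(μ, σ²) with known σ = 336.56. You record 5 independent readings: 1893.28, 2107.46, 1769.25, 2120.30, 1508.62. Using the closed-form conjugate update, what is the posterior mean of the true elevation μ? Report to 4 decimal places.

For Normal data with known variance σ², a Normal(μ₀, σ₀²) prior on μ is conjugate. Posterior precision = 1/σ₀² + n/σ²; posterior mean is the precision-weighted average of μ₀ and x̄.
Σxᵢ = 1893.28 + 2107.46 + 1769.25 + 2120.30 + 1508.62 = 9398.91, so n·x̄ = 9398.91.
σ₀² = 214.26² = 45907.3476, σ² = 336.56² = 113272.6336; σ² + n·σ₀² = 113272.6336 + 5·45907.3476 = 342809.3716.
Posterior mean = (μ₀/σ₀² + n·x̄/σ²)/(1/σ₀² + n/σ²) = (σ²·μ₀ + σ₀²·n·x̄)/(σ² + n·σ₀²) = (113272.6336·1655.26 + 45907.3476·9398.91)/342809.3716 = 618974687.923852/342809.3716 = 1805.5944.

1805.5944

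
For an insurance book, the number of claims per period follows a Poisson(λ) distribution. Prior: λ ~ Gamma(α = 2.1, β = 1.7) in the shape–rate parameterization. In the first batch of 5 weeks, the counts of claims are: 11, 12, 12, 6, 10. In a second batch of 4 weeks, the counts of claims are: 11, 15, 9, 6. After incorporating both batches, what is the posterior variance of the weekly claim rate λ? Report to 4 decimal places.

0.8219

With a Gamma(shape α, rate β) prior, the Poisson likelihood is conjugate: the posterior is Gamma(α + ΣXᵢ, β + n).
Batch 1: sum of counts S = 51 over n = 5 weeks.
After batch 1: Gamma(α+S, β+n) = Gamma(2.1+51, 1.7+5) = Gamma(53.1, 6.7).
Batch 2: sum of counts S = 41 over n = 4 weeks.
After batch 2: Gamma(α+S, β+n) = Gamma(53.1+41, 6.7+4) = Gamma(94.1, 10.7).
Var = α/β² = 94.1/10.7² = 0.8219.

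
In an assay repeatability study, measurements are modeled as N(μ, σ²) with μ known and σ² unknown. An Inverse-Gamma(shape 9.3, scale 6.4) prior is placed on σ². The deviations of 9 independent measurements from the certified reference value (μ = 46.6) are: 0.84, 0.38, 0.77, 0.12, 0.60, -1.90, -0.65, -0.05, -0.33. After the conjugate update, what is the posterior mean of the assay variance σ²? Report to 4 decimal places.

0.7329

With known mean μ and an Inverse-Gamma(α, β) prior on σ², the Normal likelihood is conjugate: posterior is Inv-Gamma(α + n/2, β + Σ(xᵢ−μ)²/2).
Σ(xᵢ−μ)² = (0.84)² + (0.38)² + (0.77)² + (0.12)² + (0.60)² + (-1.90)² + (-0.65)² + (-0.05)² + (-0.33)² = 5.9612.
Posterior: Inv-Gamma(9.3 + 9/2, 6.4 + 5.9612/2) = Inv-Gamma(13.80, 9.38060).
E[σ²|data] = β/(α−1) = 9.38060/12.80 = 0.7329.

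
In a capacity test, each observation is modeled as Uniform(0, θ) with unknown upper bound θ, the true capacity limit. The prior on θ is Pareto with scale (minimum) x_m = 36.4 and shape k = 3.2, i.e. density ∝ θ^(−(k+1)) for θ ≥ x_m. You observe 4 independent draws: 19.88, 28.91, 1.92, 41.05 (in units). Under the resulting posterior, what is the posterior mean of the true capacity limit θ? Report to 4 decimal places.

A Pareto(scale x_m, shape k) prior on the upper bound θ of Uniform(0, θ) is conjugate: posterior is Pareto(max(x_m, max xᵢ), k + n).
Sample maximum = 41.05; prior scale x_m = 36.4 → posterior scale = max = 41.05.
Posterior shape = 3.2 + 4 = 7.2.
E[θ|data] = k·x_m/(k−1) = 7.2·41.05/6.2 = 47.6710.

47.6710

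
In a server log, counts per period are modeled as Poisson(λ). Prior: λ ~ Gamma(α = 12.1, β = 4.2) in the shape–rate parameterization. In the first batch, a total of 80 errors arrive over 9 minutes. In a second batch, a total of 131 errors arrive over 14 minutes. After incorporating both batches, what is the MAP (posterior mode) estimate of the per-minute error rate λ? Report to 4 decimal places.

8.1654

With a Gamma(shape α, rate β) prior, the Poisson likelihood is conjugate: the posterior is Gamma(α + ΣXᵢ, β + n).
After batch 1: Gamma(α+S, β+n) = Gamma(12.1+80, 4.2+9) = Gamma(92.1, 13.2).
After batch 2: Gamma(α+S, β+n) = Gamma(92.1+131, 13.2+14) = Gamma(223.1, 27.2).
Mode of Gamma(α,β) for α≥1 is (α−1)/β = 222.1/27.2 = 8.1654.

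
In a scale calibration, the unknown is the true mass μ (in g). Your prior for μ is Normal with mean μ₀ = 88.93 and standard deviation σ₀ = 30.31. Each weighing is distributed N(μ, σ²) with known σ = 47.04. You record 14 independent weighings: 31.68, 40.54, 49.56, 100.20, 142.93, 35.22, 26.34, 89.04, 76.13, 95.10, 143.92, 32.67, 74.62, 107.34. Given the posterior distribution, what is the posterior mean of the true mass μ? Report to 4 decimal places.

For Normal data with known variance σ², a Normal(μ₀, σ₀²) prior on μ is conjugate. Posterior precision = 1/σ₀² + n/σ²; posterior mean is the precision-weighted average of μ₀ and x̄.
Σxᵢ = 31.68 + 40.54 + 49.56 + 100.20 + 142.93 + 35.22 + 26.34 + 89.04 + 76.13 + 95.10 + 143.92 + 32.67 + 74.62 + 107.34 = 1045.29, so n·x̄ = 1045.29.
σ₀² = 30.31² = 918.6961, σ² = 47.04² = 2212.7616; σ² + n·σ₀² = 2212.7616 + 14·918.6961 = 15074.507.
Posterior mean = (μ₀/σ₀² + n·x̄/σ²)/(1/σ₀² + n/σ²) = (σ²·μ₀ + σ₀²·n·x̄)/(σ² + n·σ₀²) = (2212.7616·88.93 + 918.6961·1045.29)/15074.507 = 1157084.735457/15074.507 = 76.7577.

76.7577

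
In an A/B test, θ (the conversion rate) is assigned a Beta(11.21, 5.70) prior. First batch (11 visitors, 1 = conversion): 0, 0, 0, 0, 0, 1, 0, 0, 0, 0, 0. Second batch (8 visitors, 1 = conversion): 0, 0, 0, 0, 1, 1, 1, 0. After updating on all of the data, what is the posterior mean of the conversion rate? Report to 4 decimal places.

The Beta prior is conjugate to a Binomial/Bernoulli likelihood; the update adds successes to α and failures to β.
After batch 1: Beta(11.21+1, 5.70+10) = Beta(12.21, 15.70).
After batch 2: Beta(12.21+3, 15.70+5) = Beta(15.21, 20.70).
Posterior mean = α/(α+β) = 15.21/35.91 = 0.4236.

0.4236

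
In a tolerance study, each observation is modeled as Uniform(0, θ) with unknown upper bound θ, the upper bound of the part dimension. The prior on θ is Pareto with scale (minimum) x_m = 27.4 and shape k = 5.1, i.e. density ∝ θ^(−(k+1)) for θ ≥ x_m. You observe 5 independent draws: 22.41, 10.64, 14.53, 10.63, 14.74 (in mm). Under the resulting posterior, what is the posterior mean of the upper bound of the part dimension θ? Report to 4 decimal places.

A Pareto(scale x_m, shape k) prior on the upper bound θ of Uniform(0, θ) is conjugate: posterior is Pareto(max(x_m, max xᵢ), k + n).
Sample maximum = 22.41; prior scale x_m = 27.4 → posterior scale = max = 27.40.
Posterior shape = 5.1 + 5 = 10.1.
E[θ|data] = k·x_m/(k−1) = 10.1·27.40/9.1 = 30.4110.

30.4110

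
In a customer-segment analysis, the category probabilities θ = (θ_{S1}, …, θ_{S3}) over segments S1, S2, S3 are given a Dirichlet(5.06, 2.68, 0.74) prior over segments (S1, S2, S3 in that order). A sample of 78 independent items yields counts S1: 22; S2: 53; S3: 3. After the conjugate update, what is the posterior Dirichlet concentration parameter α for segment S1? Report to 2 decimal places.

27.06

The Dirichlet prior is conjugate to the Multinomial likelihood: each posterior αⱼ = prior αⱼ + observed count nⱼ.
Posterior concentration: (27.06, 55.68, 3.74), total = 86.48.
α_{S1} = 5.06 + 22 = 27.06.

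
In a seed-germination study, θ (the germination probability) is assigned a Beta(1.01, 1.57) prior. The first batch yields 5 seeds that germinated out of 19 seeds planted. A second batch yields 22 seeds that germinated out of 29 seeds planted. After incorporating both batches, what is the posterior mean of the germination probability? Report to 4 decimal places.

The Beta prior is conjugate to a Binomial/Bernoulli likelihood; the update adds successes to α and failures to β.
After batch 1: Beta(1.01+5, 1.57+14) = Beta(6.01, 15.57).
After batch 2: Beta(6.01+22, 15.57+7) = Beta(28.01, 22.57).
Posterior mean = α/(α+β) = 28.01/50.58 = 0.5538.

0.5538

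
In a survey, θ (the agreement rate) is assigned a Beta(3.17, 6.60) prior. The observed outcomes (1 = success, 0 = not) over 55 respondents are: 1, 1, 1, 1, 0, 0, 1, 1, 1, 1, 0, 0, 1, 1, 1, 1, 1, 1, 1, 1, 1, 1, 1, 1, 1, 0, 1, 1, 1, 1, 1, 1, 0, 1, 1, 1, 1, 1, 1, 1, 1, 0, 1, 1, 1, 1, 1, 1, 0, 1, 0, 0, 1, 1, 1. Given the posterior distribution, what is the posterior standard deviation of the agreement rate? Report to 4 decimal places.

0.0538

The Beta prior is conjugate to a Binomial/Bernoulli likelihood; the update adds successes to α and failures to β.
Posterior: Beta(α+k, β+n−k) = Beta(3.17+45, 6.60+10) = Beta(48.17, 16.60).
Var = αβ/((α+β)²(α+β+1)) = 48.17·16.60/(64.77²·65.77) = 0.00289807; SD = √0.00289807 = 0.0538.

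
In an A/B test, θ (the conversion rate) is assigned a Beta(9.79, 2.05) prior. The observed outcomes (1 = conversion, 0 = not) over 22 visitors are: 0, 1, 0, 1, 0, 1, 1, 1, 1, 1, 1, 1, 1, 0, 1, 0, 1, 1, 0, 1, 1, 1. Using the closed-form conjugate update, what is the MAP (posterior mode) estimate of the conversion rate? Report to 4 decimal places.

The Beta prior is conjugate to a Binomial/Bernoulli likelihood; the update adds successes to α and failures to β.
Posterior: Beta(α+k, β+n−k) = Beta(9.79+16, 2.05+6) = Beta(25.79, 8.05).
Mode of Beta(a,b) for a,b>1 is (a−1)/(a+b−2) = 24.79/31.84 = 0.7786.

0.7786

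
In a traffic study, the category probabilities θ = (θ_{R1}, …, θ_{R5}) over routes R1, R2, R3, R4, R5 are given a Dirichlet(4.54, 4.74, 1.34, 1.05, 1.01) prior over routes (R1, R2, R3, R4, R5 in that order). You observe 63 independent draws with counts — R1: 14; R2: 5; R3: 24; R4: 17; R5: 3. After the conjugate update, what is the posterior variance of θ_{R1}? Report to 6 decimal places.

0.002412

The Dirichlet prior is conjugate to the Multinomial likelihood: each posterior αⱼ = prior αⱼ + observed count nⱼ.
Posterior concentration: (18.54, 9.74, 25.34, 18.05, 4.01), total = 75.68.
Var[θ_j] = α_j(Σα−α_j)/((Σα)²(Σα+1)) = 18.54·57.14/(75.68²·76.68) = 0.002412.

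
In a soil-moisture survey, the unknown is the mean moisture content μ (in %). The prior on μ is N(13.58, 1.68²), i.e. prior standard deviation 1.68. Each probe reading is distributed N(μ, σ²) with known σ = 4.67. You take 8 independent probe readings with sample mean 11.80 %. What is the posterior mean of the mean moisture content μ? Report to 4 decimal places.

12.6746

For Normal data with known variance σ², a Normal(μ₀, σ₀²) prior on μ is conjugate. Posterior precision = 1/σ₀² + n/σ²; posterior mean is the precision-weighted average of μ₀ and x̄.
n·x̄ = 8·11.80 = 94.4.
σ₀² = 1.68² = 2.8224, σ² = 4.67² = 21.8089; σ² + n·σ₀² = 21.8089 + 8·2.8224 = 44.3881.
Posterior mean = (μ₀/σ₀² + n·x̄/σ²)/(1/σ₀² + n/σ²) = (σ²·μ₀ + σ₀²·n·x̄)/(σ² + n·σ₀²) = (21.8089·13.58 + 2.8224·94.4)/44.3881 = 562.599422/44.3881 = 12.6746.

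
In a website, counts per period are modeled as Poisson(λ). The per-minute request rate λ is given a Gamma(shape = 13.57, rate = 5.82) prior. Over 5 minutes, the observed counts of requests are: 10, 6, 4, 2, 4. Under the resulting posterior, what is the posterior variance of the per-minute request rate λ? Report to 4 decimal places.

With a Gamma(shape α, rate β) prior, the Poisson likelihood is conjugate: the posterior is Gamma(α + ΣXᵢ, β + n).
Sum of counts S = 26 over n = 5 minutes.
Posterior: Gamma(α+S, β+n) = Gamma(13.57+26, 5.82+5) = Gamma(39.57, 10.82).
Var = α/β² = 39.57/10.82² = 0.3380.

0.3380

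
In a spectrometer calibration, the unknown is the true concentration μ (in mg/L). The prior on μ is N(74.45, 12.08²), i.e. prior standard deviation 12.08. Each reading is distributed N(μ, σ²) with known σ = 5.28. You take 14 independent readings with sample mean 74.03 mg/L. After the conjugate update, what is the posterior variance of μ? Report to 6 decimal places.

For Normal data with known variance σ², a Normal(μ₀, σ₀²) prior on μ is conjugate. Posterior precision = 1/σ₀² + n/σ²; posterior mean is the precision-weighted average of μ₀ and x̄.
σ₀² = 12.08² = 145.9264, σ² = 5.28² = 27.8784; σ² + n·σ₀² = 27.8784 + 14·145.9264 = 2070.848.
Posterior precision = 1/σ₀² + n/σ² = 1/145.9264 + 14/27.8784 = (σ² + n·σ₀²)/(σ₀²σ²) = 2070.848/(145.9264·27.8784); posterior variance σₙ² = σ₀²σ²/(σ² + n·σ₀²) = 145.9264·27.8784/2070.848 = 1.964507.

1.964507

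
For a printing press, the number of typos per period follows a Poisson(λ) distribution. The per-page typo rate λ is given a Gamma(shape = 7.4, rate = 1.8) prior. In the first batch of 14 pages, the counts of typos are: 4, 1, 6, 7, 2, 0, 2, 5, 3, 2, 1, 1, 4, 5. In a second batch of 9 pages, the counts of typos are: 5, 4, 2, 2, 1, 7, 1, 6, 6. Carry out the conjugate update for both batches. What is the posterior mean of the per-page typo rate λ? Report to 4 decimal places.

3.4032

With a Gamma(shape α, rate β) prior, the Poisson likelihood is conjugate: the posterior is Gamma(α + ΣXᵢ, β + n).
Batch 1: sum of counts S = 43 over n = 14 pages.
After batch 1: Gamma(α+S, β+n) = Gamma(7.4+43, 1.8+14) = Gamma(50.4, 15.8).
Batch 2: sum of counts S = 34 over n = 9 pages.
After batch 2: Gamma(α+S, β+n) = Gamma(50.4+34, 15.8+9) = Gamma(84.4, 24.8).
Posterior mean = α/β = 84.4/24.8 = 3.4032.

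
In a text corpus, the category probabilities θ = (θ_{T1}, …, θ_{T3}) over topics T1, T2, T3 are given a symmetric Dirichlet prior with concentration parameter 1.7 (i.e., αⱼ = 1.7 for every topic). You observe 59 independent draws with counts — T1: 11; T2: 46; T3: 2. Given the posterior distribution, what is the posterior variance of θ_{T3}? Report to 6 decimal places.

0.000835

The Dirichlet prior is conjugate to the Multinomial likelihood: each posterior αⱼ = prior αⱼ + observed count nⱼ.
Posterior concentration: (12.7, 47.7, 3.7), total = 64.1.
Var[θ_j] = α_j(Σα−α_j)/((Σα)²(Σα+1)) = 3.7·60.4/(64.1²·65.1) = 0.000835.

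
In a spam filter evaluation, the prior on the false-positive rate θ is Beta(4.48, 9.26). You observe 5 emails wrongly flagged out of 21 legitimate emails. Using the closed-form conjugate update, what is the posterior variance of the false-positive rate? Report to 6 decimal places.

The Beta prior is conjugate to a Binomial/Bernoulli likelihood; the update adds successes to α and failures to β.
Posterior: Beta(α+k, β+n−k) = Beta(4.48+5, 9.26+16) = Beta(9.48, 25.26).
Var = αβ/((α+β)²(α+β+1)) = 9.48·25.26/(34.74²·35.74) = 0.005552.

0.005552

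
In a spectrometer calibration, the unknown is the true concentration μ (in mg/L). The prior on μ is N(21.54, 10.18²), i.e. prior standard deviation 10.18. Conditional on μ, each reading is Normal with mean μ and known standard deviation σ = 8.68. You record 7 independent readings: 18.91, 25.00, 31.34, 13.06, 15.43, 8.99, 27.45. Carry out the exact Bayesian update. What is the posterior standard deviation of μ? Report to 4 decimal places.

For Normal data with known variance σ², a Normal(μ₀, σ₀²) prior on μ is conjugate. Posterior precision = 1/σ₀² + n/σ²; posterior mean is the precision-weighted average of μ₀ and x̄.
σ₀² = 10.18² = 103.6324, σ² = 8.68² = 75.3424; σ² + n·σ₀² = 75.3424 + 7·103.6324 = 800.7692.
Posterior precision = 1/σ₀² + n/σ² = 1/103.6324 + 7/75.3424 = (σ² + n·σ₀²)/(σ₀²σ²) = 800.7692/(103.6324·75.3424); posterior variance σₙ² = σ₀²σ²/(σ² + n·σ₀²) = 103.6324·75.3424/800.7692 = 9.750517.
Posterior SD = √σₙ² = √(103.6324·75.3424/800.7692) = 3.1226.

3.1226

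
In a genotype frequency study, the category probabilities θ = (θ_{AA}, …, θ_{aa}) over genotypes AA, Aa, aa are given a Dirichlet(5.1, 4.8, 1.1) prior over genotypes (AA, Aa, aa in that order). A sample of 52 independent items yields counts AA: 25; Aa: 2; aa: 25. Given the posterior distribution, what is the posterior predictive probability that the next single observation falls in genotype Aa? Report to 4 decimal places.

0.1079

The Dirichlet prior is conjugate to the Multinomial likelihood: each posterior αⱼ = prior αⱼ + observed count nⱼ.
Posterior concentration: (30.1, 6.8, 26.1), total = 63.0.
P(next = Aa | data) = α_{Aa}/Σα = 0.1079.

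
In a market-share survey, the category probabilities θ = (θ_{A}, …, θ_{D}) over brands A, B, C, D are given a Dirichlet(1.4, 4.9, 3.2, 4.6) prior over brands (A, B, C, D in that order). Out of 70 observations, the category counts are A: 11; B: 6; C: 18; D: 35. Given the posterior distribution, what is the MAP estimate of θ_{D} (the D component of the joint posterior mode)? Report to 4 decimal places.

The Dirichlet prior is conjugate to the Multinomial likelihood: each posterior αⱼ = prior αⱼ + observed count nⱼ.
Posterior concentration: (12.4, 10.9, 21.2, 39.6), total = 84.1.
Joint mode component: (α_{D}−1)/(Σα−K) = 38.6/80.1 = 0.4819.

0.4819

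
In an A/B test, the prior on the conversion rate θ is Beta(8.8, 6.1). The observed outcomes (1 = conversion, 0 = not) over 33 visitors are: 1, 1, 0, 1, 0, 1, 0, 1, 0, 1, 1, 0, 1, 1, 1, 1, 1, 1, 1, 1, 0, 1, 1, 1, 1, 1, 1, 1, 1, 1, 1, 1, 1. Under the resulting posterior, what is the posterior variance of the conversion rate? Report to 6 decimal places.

0.003861

The Beta prior is conjugate to a Binomial/Bernoulli likelihood; the update adds successes to α and failures to β.
Posterior: Beta(α+k, β+n−k) = Beta(8.8+27, 6.1+6) = Beta(35.8, 12.1).
Var = αβ/((α+β)²(α+β+1)) = 35.8·12.1/(47.9²·48.9) = 0.003861.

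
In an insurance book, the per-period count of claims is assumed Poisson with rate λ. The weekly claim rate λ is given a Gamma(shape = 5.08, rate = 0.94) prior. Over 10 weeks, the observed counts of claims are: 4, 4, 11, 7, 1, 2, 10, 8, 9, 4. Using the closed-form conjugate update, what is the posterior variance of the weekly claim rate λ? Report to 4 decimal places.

0.5438

With a Gamma(shape α, rate β) prior, the Poisson likelihood is conjugate: the posterior is Gamma(α + ΣXᵢ, β + n).
Sum of counts S = 60 over n = 10 weeks.
Posterior: Gamma(α+S, β+n) = Gamma(5.08+60, 0.94+10) = Gamma(65.08, 10.94).
Var = α/β² = 65.08/10.94² = 0.5438.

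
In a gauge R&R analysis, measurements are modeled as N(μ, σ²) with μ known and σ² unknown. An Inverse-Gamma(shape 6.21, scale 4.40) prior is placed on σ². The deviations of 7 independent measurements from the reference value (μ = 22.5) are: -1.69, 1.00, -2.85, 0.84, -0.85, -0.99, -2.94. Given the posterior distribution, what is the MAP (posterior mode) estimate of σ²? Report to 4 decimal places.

1.4860

With known mean μ and an Inverse-Gamma(α, β) prior on σ², the Normal likelihood is conjugate: posterior is Inv-Gamma(α + n/2, β + Σ(xᵢ−μ)²/2).
Σ(xᵢ−μ)² = (-1.69)² + (1.00)² + (-2.85)² + (0.84)² + (-0.85)² + (-0.99)² + (-2.94)² = 23.0304.
Posterior: Inv-Gamma(6.21 + 7/2, 4.40 + 23.0304/2) = Inv-Gamma(9.71, 15.91520).
Mode = β/(α+1) = 15.91520/10.71 = 1.4860.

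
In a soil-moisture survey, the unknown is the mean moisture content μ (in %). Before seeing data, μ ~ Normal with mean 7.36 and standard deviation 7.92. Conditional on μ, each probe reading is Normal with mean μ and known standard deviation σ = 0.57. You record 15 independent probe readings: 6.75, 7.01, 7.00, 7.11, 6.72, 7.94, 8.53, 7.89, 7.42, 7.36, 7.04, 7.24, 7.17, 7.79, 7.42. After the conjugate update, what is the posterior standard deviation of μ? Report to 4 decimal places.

For Normal data with known variance σ², a Normal(μ₀, σ₀²) prior on μ is conjugate. Posterior precision = 1/σ₀² + n/σ²; posterior mean is the precision-weighted average of μ₀ and x̄.
σ₀² = 7.92² = 62.7264, σ² = 0.57² = 0.3249; σ² + n·σ₀² = 0.3249 + 15·62.7264 = 941.2209.
Posterior precision = 1/σ₀² + n/σ² = 1/62.7264 + 15/0.3249 = (σ² + n·σ₀²)/(σ₀²σ²) = 941.2209/(62.7264·0.3249); posterior variance σₙ² = σ₀²σ²/(σ² + n·σ₀²) = 62.7264·0.3249/941.2209 = 0.021653.
Posterior SD = √σₙ² = √(62.7264·0.3249/941.2209) = 0.1471.

0.1471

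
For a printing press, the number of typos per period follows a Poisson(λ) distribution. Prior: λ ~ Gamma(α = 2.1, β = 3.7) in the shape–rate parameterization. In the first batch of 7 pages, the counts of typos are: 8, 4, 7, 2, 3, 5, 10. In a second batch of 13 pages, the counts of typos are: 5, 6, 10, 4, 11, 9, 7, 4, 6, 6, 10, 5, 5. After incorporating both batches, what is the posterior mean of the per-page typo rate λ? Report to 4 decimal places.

5.4473

With a Gamma(shape α, rate β) prior, the Poisson likelihood is conjugate: the posterior is Gamma(α + ΣXᵢ, β + n).
Batch 1: sum of counts S = 39 over n = 7 pages.
After batch 1: Gamma(α+S, β+n) = Gamma(2.1+39, 3.7+7) = Gamma(41.1, 10.7).
Batch 2: sum of counts S = 88 over n = 13 pages.
After batch 2: Gamma(α+S, β+n) = Gamma(41.1+88, 10.7+13) = Gamma(129.1, 23.7).
Posterior mean = α/β = 129.1/23.7 = 5.4473.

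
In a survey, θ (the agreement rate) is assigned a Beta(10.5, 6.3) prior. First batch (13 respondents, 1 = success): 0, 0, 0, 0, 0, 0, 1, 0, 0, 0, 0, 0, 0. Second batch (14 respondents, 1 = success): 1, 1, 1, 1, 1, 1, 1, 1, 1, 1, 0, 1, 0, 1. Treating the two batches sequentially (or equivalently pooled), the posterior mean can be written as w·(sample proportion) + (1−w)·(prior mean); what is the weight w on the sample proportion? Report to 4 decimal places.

The Beta prior is conjugate to a Binomial/Bernoulli likelihood; the update adds successes to α and failures to β.
Total number of respondents: n = 13 + 14 = 27.
Posterior mean = (α₀+k)/(α₀+β₀+n) = [n/(α₀+β₀+n)]·(k/n) + [(α₀+β₀)/(α₀+β₀+n)]·α₀/(α₀+β₀), so only n and the prior enter the weight.
The weight on the data is w = n/(α₀+β₀+n) = 27/(10.5+6.3+27) = 27/43.8 = 0.6164.

0.6164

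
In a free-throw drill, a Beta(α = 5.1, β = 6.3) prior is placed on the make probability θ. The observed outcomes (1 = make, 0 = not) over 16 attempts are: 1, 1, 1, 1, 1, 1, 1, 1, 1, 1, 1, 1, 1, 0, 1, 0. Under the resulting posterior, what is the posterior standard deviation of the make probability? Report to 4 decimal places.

The Beta prior is conjugate to a Binomial/Bernoulli likelihood; the update adds successes to α and failures to β.
Posterior: Beta(α+k, β+n−k) = Beta(5.1+14, 6.3+2) = Beta(19.1, 8.3).
Var = αβ/((α+β)²(α+β+1)) = 19.1·8.3/(27.4²·28.4) = 0.00743519; SD = √0.00743519 = 0.0862.

0.0862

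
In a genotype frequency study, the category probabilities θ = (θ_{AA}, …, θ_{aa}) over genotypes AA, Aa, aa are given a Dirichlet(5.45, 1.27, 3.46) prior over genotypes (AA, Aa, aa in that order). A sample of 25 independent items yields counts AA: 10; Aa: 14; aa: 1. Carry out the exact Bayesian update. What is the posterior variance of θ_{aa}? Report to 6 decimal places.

The Dirichlet prior is conjugate to the Multinomial likelihood: each posterior αⱼ = prior αⱼ + observed count nⱼ.
Posterior concentration: (15.45, 15.27, 4.46), total = 35.18.
Var[θ_j] = α_j(Σα−α_j)/((Σα)²(Σα+1)) = 4.46·30.72/(35.18²·36.18) = 0.003060.

0.003060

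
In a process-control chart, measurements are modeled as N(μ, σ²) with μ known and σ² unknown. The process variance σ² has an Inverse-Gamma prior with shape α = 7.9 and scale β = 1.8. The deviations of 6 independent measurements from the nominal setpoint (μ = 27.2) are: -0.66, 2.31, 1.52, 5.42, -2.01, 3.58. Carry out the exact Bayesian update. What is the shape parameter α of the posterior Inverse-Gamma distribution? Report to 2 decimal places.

10.90

With known mean μ and an Inverse-Gamma(α, β) prior on σ², the Normal likelihood is conjugate: posterior is Inv-Gamma(α + n/2, β + Σ(xᵢ−μ)²/2).
Σ(xᵢ−μ)² = (-0.66)² + (2.31)² + (1.52)² + (5.42)² + (-2.01)² + (3.58)² = 54.3150.
Posterior: Inv-Gamma(7.9 + 6/2, 1.8 + 54.3150/2) = Inv-Gamma(10.90, 28.95750).
Posterior α = 10.90.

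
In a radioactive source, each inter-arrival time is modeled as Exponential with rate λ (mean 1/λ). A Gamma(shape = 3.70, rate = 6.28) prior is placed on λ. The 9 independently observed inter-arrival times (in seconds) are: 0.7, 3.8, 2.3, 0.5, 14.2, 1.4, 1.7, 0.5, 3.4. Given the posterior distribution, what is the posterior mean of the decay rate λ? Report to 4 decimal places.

0.3652

With a Gamma(shape α, rate β) prior on the exponential rate λ, the posterior after n observations with total T = Σxᵢ is Gamma(α+n, β+T).
Sum of observations T = 28.5 seconds; n = 9.
Posterior: Gamma(3.70+9, 6.28+28.5) = Gamma(12.70, 34.78).
Posterior mean of λ = α/β = 12.70/34.78 = 0.3652.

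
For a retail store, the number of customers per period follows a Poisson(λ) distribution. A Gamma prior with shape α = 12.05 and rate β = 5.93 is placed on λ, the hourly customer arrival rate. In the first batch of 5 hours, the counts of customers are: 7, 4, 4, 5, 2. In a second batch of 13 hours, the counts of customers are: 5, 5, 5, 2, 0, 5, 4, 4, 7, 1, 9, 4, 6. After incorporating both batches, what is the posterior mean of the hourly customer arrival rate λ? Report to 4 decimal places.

With a Gamma(shape α, rate β) prior, the Poisson likelihood is conjugate: the posterior is Gamma(α + ΣXᵢ, β + n).
Batch 1: sum of counts S = 22 over n = 5 hours.
After batch 1: Gamma(α+S, β+n) = Gamma(12.05+22, 5.93+5) = Gamma(34.05, 10.93).
Batch 2: sum of counts S = 57 over n = 13 hours.
After batch 2: Gamma(α+S, β+n) = Gamma(34.05+57, 10.93+13) = Gamma(91.05, 23.93).
Posterior mean = α/β = 91.05/23.93 = 3.8048.

3.8048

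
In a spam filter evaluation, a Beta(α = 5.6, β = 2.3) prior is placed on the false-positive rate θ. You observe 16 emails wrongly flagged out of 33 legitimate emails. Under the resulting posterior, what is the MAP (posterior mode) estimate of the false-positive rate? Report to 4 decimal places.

The Beta prior is conjugate to a Binomial/Bernoulli likelihood; the update adds successes to α and failures to β.
Posterior: Beta(α+k, β+n−k) = Beta(5.6+16, 2.3+17) = Beta(21.6, 19.3).
Mode of Beta(a,b) for a,b>1 is (a−1)/(a+b−2) = 20.6/38.9 = 0.5296.

0.5296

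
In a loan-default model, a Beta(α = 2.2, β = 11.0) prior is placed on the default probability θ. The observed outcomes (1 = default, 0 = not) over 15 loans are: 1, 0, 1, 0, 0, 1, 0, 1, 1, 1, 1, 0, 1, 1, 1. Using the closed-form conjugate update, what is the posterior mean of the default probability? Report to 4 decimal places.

The Beta prior is conjugate to a Binomial/Bernoulli likelihood; the update adds successes to α and failures to β.
Posterior: Beta(α+k, β+n−k) = Beta(2.2+10, 11.0+5) = Beta(12.2, 16.0).
Posterior mean = α/(α+β) = 12.2/28.2 = 0.4326.

0.4326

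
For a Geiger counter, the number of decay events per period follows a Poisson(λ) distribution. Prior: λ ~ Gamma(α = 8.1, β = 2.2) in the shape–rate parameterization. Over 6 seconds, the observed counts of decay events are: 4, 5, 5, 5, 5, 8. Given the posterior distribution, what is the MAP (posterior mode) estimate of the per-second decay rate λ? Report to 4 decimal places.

4.7683

With a Gamma(shape α, rate β) prior, the Poisson likelihood is conjugate: the posterior is Gamma(α + ΣXᵢ, β + n).
Sum of counts S = 32 over n = 6 seconds.
Posterior: Gamma(α+S, β+n) = Gamma(8.1+32, 2.2+6) = Gamma(40.1, 8.2).
Mode of Gamma(α,β) for α≥1 is (α−1)/β = 39.1/8.2 = 4.7683.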